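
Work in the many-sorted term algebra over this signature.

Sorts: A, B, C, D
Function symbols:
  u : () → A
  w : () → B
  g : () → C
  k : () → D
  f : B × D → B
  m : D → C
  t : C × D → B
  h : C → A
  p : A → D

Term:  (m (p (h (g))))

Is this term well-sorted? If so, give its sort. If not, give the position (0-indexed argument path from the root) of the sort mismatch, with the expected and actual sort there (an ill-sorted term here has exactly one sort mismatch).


      (g) : C
    (h (g)) : A
  (p (h (g))) : D
(m (p (h (g)))) : C

well-sorted; sort = C


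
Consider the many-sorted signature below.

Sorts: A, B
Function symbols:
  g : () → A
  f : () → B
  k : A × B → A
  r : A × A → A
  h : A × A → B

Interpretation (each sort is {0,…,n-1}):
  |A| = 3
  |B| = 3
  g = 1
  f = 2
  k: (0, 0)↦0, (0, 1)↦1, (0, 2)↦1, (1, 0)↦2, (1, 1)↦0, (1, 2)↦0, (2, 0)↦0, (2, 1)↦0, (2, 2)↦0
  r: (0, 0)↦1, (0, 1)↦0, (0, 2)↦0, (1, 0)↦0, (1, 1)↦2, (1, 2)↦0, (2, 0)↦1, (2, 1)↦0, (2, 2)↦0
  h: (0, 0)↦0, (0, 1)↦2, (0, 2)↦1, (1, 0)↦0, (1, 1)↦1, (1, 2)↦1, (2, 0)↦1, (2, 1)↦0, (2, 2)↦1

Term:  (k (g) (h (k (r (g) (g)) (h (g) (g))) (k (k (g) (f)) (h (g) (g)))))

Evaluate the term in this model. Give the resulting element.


value = 0

  g = 1
  g = 1
  g = 1
  (r (g) (g)) = r(1, 1) = 2
  g = 1
  g = 1
  (h (g) (g)) = h(1, 1) = 1
  (k (r (g) (g)) (h (g) (g))) = k(2, 1) = 0
  g = 1
  f = 2
  (k (g) (f)) = k(1, 2) = 0
  g = 1
  g = 1
  (h (g) (g)) = h(1, 1) = 1
  (k (k (g) (f)) (h (g) (g))) = k(0, 1) = 1
  (h (k (r (g) (g)) (h (g) (g))) (k (k (g) (f)) (h (g) (g)))) = h(0, 1) = 2
  (k (g) (h (k (r (g) (g)) (h (g) (g))) (k (k (g) (f)) (h (g) (g))))) = k(1, 2) = 0


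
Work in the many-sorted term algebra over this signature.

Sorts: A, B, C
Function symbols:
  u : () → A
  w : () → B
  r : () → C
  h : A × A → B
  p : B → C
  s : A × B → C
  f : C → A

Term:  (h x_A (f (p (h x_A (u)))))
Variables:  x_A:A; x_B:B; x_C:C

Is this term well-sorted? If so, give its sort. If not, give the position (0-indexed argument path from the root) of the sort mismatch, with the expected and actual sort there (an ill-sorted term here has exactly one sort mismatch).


  x_A : A
        x_A : A
        (u) : A
      (h x_A (u)) : B
    (p (h x_A (u))) : C
  (f (p (h x_A (u)))) : A
(h x_A (f (p (h x_A (u))))) : B

well-sorted; sort = B


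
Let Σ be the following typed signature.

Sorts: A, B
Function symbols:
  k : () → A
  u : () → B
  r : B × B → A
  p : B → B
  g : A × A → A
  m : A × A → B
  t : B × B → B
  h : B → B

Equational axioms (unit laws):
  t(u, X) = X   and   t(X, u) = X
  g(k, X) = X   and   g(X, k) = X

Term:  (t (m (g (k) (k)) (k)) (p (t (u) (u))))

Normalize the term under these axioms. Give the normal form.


normal form = (t (m (k) (k)) (p (u)))

1. (t (m (g (k) (k)) (k)) (p (t (u) (u))))  →  (t (m (k) (k)) (p (t (u) (u))))
2. (t (m (k) (k)) (p (t (u) (u))))  →  (t (m (k) (k)) (p (u)))


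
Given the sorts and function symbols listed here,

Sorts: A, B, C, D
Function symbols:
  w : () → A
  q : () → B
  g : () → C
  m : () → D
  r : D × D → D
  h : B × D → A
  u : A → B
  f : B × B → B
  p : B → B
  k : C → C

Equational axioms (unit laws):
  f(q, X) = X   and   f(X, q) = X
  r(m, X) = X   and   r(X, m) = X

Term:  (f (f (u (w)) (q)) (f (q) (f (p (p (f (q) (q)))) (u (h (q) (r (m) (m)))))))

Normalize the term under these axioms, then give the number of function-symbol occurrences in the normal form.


1. (f (f (u (w)) (q)) (f (q) (f (p (p (f (q) (q)))) (u (h (q) (r (m) (m)))))))  →  (f (u (w)) (f (q) (f (p (p (f (q) (q)))) (u (h (q) (r (m) (m)))))))
2. (f (u (w)) (f (q) (f (p (p (f (q) (q)))) (u (h (q) (r (m) (m)))))))  →  (f (u (w)) (f (p (p (f (q) (q)))) (u (h (q) (r (m) (m))))))
3. (f (u (w)) (f (p (p (f (q) (q)))) (u (h (q) (r (m) (m))))))  →  (f (u (w)) (f (p (p (q))) (u (h (q) (r (m) (m))))))
4. (f (u (w)) (f (p (p (q))) (u (h (q) (r (m) (m))))))  →  (f (u (w)) (f (p (p (q))) (u (h (q) (m)))))
normal form: (f (u (w)) (f (p (p (q))) (u (h (q) (m)))))

size = 11


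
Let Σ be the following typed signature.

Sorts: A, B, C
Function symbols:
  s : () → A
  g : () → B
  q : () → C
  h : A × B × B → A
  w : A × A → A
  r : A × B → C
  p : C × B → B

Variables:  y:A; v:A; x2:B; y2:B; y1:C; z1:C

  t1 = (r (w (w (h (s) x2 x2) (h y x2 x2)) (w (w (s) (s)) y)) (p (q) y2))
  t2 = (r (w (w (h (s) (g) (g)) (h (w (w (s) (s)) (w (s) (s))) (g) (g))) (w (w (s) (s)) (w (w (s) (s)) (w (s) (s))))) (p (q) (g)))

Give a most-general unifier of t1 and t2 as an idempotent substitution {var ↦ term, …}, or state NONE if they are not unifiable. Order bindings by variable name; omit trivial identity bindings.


{x2 ↦ (g), y ↦ (w (w (s) (s)) (w (s) (s))), y2 ↦ (g)}


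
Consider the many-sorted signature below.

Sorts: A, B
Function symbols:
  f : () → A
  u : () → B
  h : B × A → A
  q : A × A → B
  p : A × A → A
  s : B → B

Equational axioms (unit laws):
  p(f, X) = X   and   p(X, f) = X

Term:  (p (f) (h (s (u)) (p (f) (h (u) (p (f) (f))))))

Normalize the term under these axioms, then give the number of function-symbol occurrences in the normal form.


1. (p (f) (h (s (u)) (p (f) (h (u) (p (f) (f))))))  →  (h (s (u)) (p (f) (h (u) (p (f) (f)))))
2. (h (s (u)) (p (f) (h (u) (p (f) (f)))))  →  (h (s (u)) (h (u) (p (f) (f))))
3. (h (s (u)) (h (u) (p (f) (f))))  →  (h (s (u)) (h (u) (f)))
normal form: (h (s (u)) (h (u) (f)))

size = 6


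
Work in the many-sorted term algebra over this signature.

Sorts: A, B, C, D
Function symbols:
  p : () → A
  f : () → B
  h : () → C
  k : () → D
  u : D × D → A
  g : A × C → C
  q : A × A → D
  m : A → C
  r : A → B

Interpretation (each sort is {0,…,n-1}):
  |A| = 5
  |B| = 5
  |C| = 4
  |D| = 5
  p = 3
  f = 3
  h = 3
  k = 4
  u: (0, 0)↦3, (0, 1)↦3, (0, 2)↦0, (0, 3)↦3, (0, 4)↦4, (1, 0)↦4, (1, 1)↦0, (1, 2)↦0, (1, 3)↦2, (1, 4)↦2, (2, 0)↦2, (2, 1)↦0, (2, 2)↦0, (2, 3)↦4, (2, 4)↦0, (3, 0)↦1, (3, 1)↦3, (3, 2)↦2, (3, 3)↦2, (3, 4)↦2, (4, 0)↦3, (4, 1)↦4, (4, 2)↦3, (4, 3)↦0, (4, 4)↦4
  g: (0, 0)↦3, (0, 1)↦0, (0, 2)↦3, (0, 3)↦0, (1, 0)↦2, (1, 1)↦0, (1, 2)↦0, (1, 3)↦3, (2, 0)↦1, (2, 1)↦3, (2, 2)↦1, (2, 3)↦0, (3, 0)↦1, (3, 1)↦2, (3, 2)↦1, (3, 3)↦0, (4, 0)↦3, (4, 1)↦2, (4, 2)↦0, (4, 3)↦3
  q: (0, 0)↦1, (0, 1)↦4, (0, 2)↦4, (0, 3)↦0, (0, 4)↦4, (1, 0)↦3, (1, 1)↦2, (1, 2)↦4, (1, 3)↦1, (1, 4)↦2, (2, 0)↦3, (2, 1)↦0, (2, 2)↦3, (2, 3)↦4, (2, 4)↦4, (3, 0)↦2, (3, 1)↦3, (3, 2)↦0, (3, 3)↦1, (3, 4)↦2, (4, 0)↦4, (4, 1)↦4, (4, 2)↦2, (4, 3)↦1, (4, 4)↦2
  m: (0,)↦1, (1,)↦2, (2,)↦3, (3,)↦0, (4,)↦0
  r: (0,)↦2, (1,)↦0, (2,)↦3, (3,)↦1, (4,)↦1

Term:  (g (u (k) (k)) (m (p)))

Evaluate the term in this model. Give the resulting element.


value = 3

  k = 4
  k = 4
  (u (k) (k)) = u(4, 4) = 4
  p = 3
  (m (p)) = m(3,) = 0
  (g (u (k) (k)) (m (p))) = g(4, 0) = 3


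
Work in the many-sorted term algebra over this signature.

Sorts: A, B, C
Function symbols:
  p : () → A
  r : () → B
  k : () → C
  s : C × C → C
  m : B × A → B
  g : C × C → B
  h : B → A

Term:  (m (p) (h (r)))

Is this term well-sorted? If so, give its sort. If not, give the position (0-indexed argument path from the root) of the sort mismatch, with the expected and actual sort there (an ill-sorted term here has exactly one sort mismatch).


  (p) : A
    (r) : B
  (h (r)) : A
(m (p) (h (r))) : ✗ arg 0 at [0] has sort A, expected B

ill-sorted at position [0]: expected B, got A


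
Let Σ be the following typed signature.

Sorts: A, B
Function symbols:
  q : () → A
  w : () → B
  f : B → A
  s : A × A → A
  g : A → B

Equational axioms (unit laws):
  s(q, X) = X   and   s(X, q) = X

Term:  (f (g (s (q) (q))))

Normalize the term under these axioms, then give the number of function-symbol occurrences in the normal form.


1. (f (g (s (q) (q))))  →  (f (g (q)))
normal form: (f (g (q)))

size = 3


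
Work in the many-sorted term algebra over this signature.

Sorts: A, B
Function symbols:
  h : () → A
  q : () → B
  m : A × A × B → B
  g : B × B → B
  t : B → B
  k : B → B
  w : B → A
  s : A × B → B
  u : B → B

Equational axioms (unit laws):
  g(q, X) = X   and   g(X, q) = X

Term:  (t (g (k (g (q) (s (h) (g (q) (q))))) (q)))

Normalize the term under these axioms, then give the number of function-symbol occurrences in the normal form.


1. (t (g (k (g (q) (s (h) (g (q) (q))))) (q)))  →  (t (k (g (q) (s (h) (g (q) (q))))))
2. (t (k (g (q) (s (h) (g (q) (q))))))  →  (t (k (s (h) (g (q) (q)))))
3. (t (k (s (h) (g (q) (q)))))  →  (t (k (s (h) (q))))
normal form: (t (k (s (h) (q))))

size = 5


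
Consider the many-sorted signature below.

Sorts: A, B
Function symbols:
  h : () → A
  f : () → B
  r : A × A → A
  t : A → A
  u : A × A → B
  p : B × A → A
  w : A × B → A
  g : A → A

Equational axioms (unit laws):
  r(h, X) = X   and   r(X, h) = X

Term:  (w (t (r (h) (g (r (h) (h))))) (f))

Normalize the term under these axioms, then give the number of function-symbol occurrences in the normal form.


size = 5

1. (w (t (r (h) (g (r (h) (h))))) (f))  →  (w (t (g (r (h) (h)))) (f))
2. (w (t (g (r (h) (h)))) (f))  →  (w (t (g (h))) (f))
normal form: (w (t (g (h))) (f))


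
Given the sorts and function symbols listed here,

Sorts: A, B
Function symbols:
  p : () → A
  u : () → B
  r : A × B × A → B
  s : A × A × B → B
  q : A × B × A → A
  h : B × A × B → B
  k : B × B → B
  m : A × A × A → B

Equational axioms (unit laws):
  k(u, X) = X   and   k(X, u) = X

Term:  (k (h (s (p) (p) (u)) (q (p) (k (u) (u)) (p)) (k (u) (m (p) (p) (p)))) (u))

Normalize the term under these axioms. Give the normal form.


1. (k (h (s (p) (p) (u)) (q (p) (k (u) (u)) (p)) (k (u) (m (p) (p) (p)))) (u))  →  (h (s (p) (p) (u)) (q (p) (k (u) (u)) (p)) (k (u) (m (p) (p) (p))))
2. (h (s (p) (p) (u)) (q (p) (k (u) (u)) (p)) (k (u) (m (p) (p) (p))))  →  (h (s (p) (p) (u)) (q (p) (u) (p)) (k (u) (m (p) (p) (p))))
3. (h (s (p) (p) (u)) (q (p) (u) (p)) (k (u) (m (p) (p) (p))))  →  (h (s (p) (p) (u)) (q (p) (u) (p)) (m (p) (p) (p)))

normal form = (h (s (p) (p) (u)) (q (p) (u) (p)) (m (p) (p) (p)))


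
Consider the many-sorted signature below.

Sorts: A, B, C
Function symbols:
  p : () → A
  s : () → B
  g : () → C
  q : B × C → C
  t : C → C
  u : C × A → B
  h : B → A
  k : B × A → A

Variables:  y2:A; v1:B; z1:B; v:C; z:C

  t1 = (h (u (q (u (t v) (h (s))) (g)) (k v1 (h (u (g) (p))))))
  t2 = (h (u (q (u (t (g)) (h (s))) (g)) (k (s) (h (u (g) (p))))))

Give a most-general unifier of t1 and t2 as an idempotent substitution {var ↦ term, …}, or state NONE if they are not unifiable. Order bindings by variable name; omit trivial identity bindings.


{v ↦ (g), v1 ↦ (s)}


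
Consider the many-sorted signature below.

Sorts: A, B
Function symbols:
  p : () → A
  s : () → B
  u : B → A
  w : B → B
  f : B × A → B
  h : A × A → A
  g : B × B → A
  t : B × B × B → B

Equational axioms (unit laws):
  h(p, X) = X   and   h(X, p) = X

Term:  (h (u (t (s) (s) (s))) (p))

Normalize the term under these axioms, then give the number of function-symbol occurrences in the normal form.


1. (h (u (t (s) (s) (s))) (p))  →  (u (t (s) (s) (s)))
normal form: (u (t (s) (s) (s)))

size = 5


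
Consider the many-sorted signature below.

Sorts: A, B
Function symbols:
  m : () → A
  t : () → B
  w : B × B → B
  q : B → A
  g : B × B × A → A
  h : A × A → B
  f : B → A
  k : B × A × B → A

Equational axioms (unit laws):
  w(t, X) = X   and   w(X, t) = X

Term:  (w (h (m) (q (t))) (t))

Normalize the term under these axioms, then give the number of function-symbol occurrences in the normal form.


1. (w (h (m) (q (t))) (t))  →  (h (m) (q (t)))
normal form: (h (m) (q (t)))

size = 4


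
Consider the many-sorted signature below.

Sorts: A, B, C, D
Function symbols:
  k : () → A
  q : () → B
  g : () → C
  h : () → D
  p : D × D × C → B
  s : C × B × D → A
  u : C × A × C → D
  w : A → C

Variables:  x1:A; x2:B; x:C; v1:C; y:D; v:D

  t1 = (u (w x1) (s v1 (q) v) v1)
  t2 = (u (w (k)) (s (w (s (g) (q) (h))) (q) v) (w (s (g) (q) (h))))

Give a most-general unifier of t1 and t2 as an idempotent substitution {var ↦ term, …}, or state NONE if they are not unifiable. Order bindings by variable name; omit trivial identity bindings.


{v1 ↦ (w (s (g) (q) (h))), x1 ↦ (k)}


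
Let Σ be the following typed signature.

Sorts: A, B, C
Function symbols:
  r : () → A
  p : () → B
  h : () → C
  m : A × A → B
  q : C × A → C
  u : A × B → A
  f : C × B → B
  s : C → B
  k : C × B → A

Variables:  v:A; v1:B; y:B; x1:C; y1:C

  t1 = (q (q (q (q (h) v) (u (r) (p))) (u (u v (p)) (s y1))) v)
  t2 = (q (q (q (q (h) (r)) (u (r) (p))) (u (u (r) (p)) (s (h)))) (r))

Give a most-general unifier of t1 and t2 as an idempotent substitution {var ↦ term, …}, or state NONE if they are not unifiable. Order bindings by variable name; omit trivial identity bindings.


{v ↦ (r), y1 ↦ (h)}


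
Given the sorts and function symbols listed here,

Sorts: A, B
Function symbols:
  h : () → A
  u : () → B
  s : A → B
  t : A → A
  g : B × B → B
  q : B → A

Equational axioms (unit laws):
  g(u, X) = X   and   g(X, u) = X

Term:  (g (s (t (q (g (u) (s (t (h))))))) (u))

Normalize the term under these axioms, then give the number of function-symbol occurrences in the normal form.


size = 6

1. (g (s (t (q (g (u) (s (t (h))))))) (u))  →  (s (t (q (g (u) (s (t (h)))))))
2. (s (t (q (g (u) (s (t (h)))))))  →  (s (t (q (s (t (h))))))
normal form: (s (t (q (s (t (h))))))


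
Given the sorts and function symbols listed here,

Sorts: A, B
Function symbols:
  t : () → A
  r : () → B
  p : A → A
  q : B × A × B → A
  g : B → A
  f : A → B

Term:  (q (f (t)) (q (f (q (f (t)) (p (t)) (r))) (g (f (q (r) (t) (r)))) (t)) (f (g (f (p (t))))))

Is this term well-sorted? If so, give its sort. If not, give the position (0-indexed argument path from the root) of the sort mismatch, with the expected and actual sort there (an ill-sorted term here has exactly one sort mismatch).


    (t) : A
  (f (t)) : B
          (t) : A
        (f (t)) : B
          (t) : A
        (p (t)) : A
        (r) : B
      (q (f (t)) (p (t)) (r)) : A
    (f (q (f (t)) (p (t)) (r))) : B
          (r) : B
          (t) : A
          (r) : B
        (q (r) (t) (r)) : A
      (f (q (r) (t) (r))) : B
    (g (f (q (r) (t) (r)))) : A
    (t) : A
  (q (f (q (f (t)) (p (t)) (r))) (g (f (q (r) (t) (r)))) (t)) : ✗ arg 2 at [1, 2] has sort A, expected B
          (t) : A
        (p (t)) : A
      (f (p (t))) : B
    (g (f (p (t)))) : A
  (f (g (f (p (t))))) : B

ill-sorted at position [1, 2]: expected B, got A


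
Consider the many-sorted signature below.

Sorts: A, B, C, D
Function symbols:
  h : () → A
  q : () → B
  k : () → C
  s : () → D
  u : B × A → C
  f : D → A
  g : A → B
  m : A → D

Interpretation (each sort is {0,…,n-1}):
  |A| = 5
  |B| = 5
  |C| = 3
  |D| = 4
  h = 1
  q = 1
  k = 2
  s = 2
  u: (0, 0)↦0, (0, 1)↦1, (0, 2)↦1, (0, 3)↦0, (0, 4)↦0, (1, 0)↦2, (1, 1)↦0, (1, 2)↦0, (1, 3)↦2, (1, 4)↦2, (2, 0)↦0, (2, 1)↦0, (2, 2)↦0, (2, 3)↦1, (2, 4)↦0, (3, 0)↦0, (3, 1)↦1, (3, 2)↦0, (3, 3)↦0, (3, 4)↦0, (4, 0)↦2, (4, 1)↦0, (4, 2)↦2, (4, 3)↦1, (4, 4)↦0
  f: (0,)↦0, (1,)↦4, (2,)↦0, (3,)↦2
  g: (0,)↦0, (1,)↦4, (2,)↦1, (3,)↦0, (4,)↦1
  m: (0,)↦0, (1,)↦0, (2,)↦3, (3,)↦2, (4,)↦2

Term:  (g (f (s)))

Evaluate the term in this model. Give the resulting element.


  s = 2
  (f (s)) = f(2,) = 0
  (g (f (s))) = g(0,) = 0

value = 0


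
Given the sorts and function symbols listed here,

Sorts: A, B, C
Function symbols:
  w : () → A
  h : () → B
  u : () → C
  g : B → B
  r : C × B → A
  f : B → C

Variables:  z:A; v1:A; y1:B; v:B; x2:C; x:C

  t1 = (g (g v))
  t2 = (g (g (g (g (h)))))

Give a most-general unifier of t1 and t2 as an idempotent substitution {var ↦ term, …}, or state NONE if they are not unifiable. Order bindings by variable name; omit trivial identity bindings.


{v ↦ (g (g (h)))}


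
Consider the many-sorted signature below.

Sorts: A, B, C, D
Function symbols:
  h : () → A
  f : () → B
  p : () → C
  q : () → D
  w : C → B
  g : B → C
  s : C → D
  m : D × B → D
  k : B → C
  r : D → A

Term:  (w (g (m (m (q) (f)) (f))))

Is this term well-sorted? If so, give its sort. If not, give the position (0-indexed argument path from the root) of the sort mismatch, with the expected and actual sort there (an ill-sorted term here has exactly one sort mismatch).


ill-sorted at position [0, 0]: expected B, got D

        (q) : D
        (f) : B
      (m (q) (f)) : D
      (f) : B
    (m (m (q) (f)) (f)) : D
  (g (m (m (q) (f)) (f))) : ✗ arg 0 at [0, 0] has sort D, expected B


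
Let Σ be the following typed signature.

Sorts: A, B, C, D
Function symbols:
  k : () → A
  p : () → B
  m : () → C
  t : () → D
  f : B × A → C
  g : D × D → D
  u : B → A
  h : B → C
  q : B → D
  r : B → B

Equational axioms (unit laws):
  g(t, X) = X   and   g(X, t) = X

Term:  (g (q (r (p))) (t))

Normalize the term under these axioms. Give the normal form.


1. (g (q (r (p))) (t))  →  (q (r (p)))

normal form = (q (r (p)))


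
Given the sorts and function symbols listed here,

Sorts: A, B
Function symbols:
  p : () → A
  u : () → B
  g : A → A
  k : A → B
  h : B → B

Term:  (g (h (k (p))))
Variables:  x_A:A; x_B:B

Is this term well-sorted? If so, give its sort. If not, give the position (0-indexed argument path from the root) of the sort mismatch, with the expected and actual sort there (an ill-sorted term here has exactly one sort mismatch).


      (p) : A
    (k (p)) : B
  (h (k (p))) : B
(g (h (k (p)))) : ✗ arg 0 at [0] has sort B, expected A

ill-sorted at position [0]: expected A, got B


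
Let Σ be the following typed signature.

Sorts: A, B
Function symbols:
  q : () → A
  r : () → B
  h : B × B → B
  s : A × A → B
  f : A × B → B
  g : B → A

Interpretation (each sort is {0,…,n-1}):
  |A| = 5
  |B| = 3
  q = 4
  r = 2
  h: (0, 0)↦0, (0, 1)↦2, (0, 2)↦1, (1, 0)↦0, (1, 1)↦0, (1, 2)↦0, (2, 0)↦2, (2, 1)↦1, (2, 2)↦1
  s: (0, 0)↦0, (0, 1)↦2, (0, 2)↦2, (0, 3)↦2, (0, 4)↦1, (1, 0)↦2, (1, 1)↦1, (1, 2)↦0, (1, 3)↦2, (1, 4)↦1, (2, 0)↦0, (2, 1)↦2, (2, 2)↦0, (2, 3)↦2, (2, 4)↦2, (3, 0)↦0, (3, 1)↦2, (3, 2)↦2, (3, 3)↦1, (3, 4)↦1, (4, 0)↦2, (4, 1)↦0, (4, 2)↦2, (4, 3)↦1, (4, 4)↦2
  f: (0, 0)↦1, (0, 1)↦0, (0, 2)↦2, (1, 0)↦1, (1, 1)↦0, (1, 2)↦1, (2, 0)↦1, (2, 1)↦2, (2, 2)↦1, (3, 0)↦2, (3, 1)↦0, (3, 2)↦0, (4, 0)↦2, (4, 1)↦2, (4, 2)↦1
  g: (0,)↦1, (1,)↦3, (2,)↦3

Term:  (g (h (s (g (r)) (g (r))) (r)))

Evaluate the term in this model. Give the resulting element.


value = 1

  r = 2
  (g (r)) = g(2,) = 3
  r = 2
  (g (r)) = g(2,) = 3
  (s (g (r)) (g (r))) = s(3, 3) = 1
  r = 2
  (h (s (g (r)) (g (r))) (r)) = h(1, 2) = 0
  (g (h (s (g (r)) (g (r))) (r))) = g(0,) = 1


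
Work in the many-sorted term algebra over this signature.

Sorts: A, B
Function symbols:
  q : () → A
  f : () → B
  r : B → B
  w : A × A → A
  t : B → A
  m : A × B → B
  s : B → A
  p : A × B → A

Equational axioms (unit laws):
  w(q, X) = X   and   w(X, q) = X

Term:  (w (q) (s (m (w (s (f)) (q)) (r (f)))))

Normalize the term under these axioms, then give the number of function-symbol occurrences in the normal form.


1. (w (q) (s (m (w (s (f)) (q)) (r (f)))))  →  (s (m (w (s (f)) (q)) (r (f))))
2. (s (m (w (s (f)) (q)) (r (f))))  →  (s (m (s (f)) (r (f))))
normal form: (s (m (s (f)) (r (f))))

size = 6


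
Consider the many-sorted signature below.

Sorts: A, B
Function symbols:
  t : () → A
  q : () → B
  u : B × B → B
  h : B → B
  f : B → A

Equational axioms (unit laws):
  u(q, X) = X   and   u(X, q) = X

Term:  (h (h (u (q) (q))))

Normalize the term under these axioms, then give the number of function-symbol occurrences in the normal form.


1. (h (h (u (q) (q))))  →  (h (h (q)))
normal form: (h (h (q)))

size = 3


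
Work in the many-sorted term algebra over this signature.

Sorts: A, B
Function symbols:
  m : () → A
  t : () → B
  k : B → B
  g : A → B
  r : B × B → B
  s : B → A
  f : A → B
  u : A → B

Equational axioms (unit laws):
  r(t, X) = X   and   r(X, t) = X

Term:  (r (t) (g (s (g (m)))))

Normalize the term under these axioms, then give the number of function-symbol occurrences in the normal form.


size = 4

1. (r (t) (g (s (g (m)))))  →  (g (s (g (m))))
normal form: (g (s (g (m))))


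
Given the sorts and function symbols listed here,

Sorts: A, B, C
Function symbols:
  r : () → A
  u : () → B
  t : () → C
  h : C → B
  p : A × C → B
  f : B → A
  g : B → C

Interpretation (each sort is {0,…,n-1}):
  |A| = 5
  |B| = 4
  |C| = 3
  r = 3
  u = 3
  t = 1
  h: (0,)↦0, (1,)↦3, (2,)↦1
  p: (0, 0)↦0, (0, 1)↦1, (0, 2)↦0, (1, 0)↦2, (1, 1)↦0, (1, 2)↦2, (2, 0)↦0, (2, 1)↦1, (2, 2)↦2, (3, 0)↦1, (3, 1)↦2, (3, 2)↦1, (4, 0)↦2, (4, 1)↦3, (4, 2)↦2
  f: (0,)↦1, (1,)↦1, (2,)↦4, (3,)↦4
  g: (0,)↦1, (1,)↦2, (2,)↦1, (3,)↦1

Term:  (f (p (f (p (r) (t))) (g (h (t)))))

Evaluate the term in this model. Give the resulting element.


value = 4

  r = 3
  t = 1
  (p (r) (t)) = p(3, 1) = 2
  (f (p (r) (t))) = f(2,) = 4
  t = 1
  (h (t)) = h(1,) = 3
  (g (h (t))) = g(3,) = 1
  (p (f (p (r) (t))) (g (h (t)))) = p(4, 1) = 3
  (f (p (f (p (r) (t))) (g (h (t))))) = f(3,) = 4


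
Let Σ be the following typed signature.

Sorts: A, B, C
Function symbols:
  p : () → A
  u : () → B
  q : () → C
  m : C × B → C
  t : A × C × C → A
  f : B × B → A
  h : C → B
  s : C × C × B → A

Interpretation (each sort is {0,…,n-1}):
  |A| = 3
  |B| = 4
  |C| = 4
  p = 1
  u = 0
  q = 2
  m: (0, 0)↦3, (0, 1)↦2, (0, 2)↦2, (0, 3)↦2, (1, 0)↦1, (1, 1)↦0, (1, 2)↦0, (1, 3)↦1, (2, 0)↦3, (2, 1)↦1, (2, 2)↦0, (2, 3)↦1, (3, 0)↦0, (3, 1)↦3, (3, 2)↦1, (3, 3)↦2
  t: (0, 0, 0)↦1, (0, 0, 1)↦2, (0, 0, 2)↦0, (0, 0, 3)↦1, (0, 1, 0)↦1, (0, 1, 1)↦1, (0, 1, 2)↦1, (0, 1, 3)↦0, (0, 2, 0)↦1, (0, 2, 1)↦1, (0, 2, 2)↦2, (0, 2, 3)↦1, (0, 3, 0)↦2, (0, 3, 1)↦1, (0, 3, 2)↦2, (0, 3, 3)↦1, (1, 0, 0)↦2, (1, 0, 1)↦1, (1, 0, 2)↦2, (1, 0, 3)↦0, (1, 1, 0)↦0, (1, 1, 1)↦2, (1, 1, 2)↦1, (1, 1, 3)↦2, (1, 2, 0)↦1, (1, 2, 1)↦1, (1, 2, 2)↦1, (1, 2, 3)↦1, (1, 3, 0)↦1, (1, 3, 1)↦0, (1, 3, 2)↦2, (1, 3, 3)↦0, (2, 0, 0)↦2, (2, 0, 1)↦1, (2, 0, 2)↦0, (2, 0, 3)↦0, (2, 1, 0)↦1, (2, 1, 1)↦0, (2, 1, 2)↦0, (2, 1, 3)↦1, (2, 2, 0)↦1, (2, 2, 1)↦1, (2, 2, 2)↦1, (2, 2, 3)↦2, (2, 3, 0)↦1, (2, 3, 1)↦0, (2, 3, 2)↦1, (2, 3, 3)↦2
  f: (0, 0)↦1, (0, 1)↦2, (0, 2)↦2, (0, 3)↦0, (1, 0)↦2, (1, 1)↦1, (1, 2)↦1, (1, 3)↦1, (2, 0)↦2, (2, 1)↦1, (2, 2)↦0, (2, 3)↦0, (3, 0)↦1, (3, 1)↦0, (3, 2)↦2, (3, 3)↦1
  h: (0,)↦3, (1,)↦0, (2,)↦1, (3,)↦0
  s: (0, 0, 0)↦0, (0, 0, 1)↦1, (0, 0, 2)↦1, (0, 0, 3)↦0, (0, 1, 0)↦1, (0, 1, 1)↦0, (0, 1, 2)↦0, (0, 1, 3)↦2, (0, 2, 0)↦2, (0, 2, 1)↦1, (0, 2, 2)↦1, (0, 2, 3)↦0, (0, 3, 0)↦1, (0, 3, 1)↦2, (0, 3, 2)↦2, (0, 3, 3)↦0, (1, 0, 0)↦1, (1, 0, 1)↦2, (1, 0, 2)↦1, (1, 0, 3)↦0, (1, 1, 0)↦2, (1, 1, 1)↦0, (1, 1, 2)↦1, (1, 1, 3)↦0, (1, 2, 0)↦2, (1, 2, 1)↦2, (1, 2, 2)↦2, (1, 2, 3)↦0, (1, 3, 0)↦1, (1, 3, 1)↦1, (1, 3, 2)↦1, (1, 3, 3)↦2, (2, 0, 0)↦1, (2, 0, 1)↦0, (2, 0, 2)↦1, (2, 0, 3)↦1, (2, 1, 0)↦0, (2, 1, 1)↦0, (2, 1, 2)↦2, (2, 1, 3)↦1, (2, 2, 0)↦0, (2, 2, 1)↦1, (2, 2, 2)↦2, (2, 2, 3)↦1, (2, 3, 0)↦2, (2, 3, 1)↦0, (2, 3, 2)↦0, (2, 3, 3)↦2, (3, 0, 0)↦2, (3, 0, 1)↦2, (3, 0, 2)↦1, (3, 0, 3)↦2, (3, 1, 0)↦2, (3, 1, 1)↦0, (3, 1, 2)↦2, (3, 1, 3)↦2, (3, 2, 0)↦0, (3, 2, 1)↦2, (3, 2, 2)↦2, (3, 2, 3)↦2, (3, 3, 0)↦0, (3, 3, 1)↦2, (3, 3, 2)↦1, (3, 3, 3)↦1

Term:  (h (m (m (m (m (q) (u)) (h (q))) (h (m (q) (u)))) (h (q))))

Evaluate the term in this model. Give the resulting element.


  q = 2
  u = 0
  (m (q) (u)) = m(2, 0) = 3
  q = 2
  (h (q)) = h(2,) = 1
  (m (m (q) (u)) (h (q))) = m(3, 1) = 3
  q = 2
  u = 0
  (m (q) (u)) = m(2, 0) = 3
  (h (m (q) (u))) = h(3,) = 0
  (m (m (m (q) (u)) (h (q))) (h (m (q) (u)))) = m(3, 0) = 0
  q = 2
  (h (q)) = h(2,) = 1
  (m (m (m (m (q) (u)) (h (q))) (h (m (q) (u)))) (h (q))) = m(0, 1) = 2
  (h (m (m (m (m (q) (u)) (h (q))) (h (m (q) (u)))) (h (q)))) = h(2,) = 1

value = 1


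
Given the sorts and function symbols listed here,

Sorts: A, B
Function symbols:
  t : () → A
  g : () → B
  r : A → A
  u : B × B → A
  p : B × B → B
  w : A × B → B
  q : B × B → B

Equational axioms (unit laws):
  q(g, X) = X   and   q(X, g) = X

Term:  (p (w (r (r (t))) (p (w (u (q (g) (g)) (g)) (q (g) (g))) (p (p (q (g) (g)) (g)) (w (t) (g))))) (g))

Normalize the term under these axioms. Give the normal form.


normal form = (p (w (r (r (t))) (p (w (u (g) (g)) (g)) (p (p (g) (g)) (w (t) (g))))) (g))

1. (p (w (r (r (t))) (p (w (u (q (g) (g)) (g)) (q (g) (g))) (p (p (q (g) (g)) (g)) (w (t) (g))))) (g))  →  (p (w (r (r (t))) (p (w (u (g) (g)) (q (g) (g))) (p (p (q (g) (g)) (g)) (w (t) (g))))) (g))
2. (p (w (r (r (t))) (p (w (u (g) (g)) (q (g) (g))) (p (p (q (g) (g)) (g)) (w (t) (g))))) (g))  →  (p (w (r (r (t))) (p (w (u (g) (g)) (g)) (p (p (q (g) (g)) (g)) (w (t) (g))))) (g))
3. (p (w (r (r (t))) (p (w (u (g) (g)) (g)) (p (p (q (g) (g)) (g)) (w (t) (g))))) (g))  →  (p (w (r (r (t))) (p (w (u (g) (g)) (g)) (p (p (g) (g)) (w (t) (g))))) (g))


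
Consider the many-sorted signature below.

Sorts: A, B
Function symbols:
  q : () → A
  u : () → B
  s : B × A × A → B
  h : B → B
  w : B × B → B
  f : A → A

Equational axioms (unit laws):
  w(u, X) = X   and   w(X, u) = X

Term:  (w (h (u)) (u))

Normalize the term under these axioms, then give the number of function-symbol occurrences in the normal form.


1. (w (h (u)) (u))  →  (h (u))
normal form: (h (u))

size = 2


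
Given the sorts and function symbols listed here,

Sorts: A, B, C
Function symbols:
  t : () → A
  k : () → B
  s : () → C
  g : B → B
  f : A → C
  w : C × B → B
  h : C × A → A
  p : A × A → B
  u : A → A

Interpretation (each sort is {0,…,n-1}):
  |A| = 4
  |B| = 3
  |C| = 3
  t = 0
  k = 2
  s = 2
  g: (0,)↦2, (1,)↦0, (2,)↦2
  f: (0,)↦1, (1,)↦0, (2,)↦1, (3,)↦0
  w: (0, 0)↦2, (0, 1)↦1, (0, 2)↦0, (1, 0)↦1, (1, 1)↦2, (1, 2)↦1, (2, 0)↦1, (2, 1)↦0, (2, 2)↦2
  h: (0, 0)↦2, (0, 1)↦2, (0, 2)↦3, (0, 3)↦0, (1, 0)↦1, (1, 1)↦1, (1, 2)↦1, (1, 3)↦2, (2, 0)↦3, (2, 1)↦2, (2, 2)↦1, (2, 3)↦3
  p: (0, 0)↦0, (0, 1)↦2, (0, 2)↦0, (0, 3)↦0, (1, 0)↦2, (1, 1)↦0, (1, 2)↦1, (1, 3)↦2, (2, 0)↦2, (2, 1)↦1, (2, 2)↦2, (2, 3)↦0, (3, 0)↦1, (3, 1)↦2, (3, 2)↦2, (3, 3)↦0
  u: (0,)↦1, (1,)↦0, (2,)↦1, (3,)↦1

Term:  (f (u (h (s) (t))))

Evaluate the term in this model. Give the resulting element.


value = 0

  s = 2
  t = 0
  (h (s) (t)) = h(2, 0) = 3
  (u (h (s) (t))) = u(3,) = 1
  (f (u (h (s) (t)))) = f(1,) = 0


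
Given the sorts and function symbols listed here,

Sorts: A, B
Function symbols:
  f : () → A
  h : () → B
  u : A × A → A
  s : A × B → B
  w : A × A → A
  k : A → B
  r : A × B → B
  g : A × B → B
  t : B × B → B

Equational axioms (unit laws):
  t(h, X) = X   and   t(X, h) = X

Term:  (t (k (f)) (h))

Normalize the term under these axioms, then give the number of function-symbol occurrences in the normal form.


size = 2

1. (t (k (f)) (h))  →  (k (f))
normal form: (k (f))


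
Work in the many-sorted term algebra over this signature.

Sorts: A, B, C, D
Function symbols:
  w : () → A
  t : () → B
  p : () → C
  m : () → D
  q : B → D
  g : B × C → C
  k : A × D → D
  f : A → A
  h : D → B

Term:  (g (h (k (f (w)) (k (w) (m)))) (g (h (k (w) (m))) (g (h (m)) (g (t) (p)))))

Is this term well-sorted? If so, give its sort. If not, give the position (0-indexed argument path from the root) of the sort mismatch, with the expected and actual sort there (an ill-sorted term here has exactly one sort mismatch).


        (w) : A
      (f (w)) : A
        (w) : A
        (m) : D
      (k (w) (m)) : D
    (k (f (w)) (k (w) (m))) : D
  (h (k (f (w)) (k (w) (m)))) : B
        (w) : A
        (m) : D
      (k (w) (m)) : D
    (h (k (w) (m))) : B
        (m) : D
      (h (m)) : B
        (t) : B
        (p) : C
      (g (t) (p)) : C
    (g (h (m)) (g (t) (p))) : C
  (g (h (k (w) (m))) (g (h (m)) (g (t) (p)))) : C
(g (h (k (f (w)) (k (w) (m)))) (g (h (k (w) (m))) (g (h (m)) (g (t) (p))))) : C

well-sorted; sort = C


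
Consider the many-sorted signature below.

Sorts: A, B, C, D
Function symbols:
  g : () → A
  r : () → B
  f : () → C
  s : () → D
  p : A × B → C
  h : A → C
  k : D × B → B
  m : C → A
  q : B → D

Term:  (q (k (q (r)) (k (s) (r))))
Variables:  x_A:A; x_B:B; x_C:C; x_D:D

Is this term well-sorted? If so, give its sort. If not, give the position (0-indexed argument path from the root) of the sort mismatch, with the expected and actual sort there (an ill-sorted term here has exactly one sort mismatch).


well-sorted; sort = D

      (r) : B
    (q (r)) : D
      (s) : D
      (r) : B
    (k (s) (r)) : B
  (k (q (r)) (k (s) (r))) : B
(q (k (q (r)) (k (s) (r)))) : D


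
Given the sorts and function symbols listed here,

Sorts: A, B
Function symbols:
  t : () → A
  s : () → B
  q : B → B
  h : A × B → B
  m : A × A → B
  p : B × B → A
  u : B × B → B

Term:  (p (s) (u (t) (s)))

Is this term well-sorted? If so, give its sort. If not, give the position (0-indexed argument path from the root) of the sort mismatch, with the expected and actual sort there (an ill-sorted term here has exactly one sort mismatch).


  (s) : B
    (t) : A
    (s) : B
  (u (t) (s)) : ✗ arg 0 at [1, 0] has sort A, expected B

ill-sorted at position [1, 0]: expected B, got A


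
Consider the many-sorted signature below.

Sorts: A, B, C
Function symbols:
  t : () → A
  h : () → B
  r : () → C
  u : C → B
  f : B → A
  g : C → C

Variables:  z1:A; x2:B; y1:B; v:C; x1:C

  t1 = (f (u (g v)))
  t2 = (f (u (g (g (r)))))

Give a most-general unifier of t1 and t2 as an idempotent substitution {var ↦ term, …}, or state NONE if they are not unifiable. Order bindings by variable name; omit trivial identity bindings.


{v ↦ (g (r))}


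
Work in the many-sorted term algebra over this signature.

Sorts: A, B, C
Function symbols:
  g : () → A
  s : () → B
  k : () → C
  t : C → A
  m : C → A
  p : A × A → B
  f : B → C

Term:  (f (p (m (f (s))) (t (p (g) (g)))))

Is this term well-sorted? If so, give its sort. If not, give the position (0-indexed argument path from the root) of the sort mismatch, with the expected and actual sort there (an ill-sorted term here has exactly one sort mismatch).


        (s) : B
      (f (s)) : C
    (m (f (s))) : A
        (g) : A
        (g) : A
      (p (g) (g)) : B
    (t (p (g) (g))) : ✗ arg 0 at [0, 1, 0] has sort B, expected C

ill-sorted at position [0, 1, 0]: expected C, got B


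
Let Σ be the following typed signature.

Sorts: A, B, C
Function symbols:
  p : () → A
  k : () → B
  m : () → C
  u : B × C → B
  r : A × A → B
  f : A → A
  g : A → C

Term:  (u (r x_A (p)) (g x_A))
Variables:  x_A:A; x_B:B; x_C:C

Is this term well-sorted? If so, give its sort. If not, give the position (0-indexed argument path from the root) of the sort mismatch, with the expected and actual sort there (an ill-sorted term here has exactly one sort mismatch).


well-sorted; sort = B

    x_A : A
    (p) : A
  (r x_A (p)) : B
    x_A : A
  (g x_A) : C
(u (r x_A (p)) (g x_A)) : B


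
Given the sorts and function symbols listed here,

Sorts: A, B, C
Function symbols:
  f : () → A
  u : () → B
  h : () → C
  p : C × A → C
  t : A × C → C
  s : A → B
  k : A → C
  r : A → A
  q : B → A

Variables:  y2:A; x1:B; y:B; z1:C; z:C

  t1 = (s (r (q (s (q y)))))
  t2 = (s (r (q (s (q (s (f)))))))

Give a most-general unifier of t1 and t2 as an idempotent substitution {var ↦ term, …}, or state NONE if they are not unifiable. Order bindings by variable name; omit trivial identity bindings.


{y ↦ (s (f))}


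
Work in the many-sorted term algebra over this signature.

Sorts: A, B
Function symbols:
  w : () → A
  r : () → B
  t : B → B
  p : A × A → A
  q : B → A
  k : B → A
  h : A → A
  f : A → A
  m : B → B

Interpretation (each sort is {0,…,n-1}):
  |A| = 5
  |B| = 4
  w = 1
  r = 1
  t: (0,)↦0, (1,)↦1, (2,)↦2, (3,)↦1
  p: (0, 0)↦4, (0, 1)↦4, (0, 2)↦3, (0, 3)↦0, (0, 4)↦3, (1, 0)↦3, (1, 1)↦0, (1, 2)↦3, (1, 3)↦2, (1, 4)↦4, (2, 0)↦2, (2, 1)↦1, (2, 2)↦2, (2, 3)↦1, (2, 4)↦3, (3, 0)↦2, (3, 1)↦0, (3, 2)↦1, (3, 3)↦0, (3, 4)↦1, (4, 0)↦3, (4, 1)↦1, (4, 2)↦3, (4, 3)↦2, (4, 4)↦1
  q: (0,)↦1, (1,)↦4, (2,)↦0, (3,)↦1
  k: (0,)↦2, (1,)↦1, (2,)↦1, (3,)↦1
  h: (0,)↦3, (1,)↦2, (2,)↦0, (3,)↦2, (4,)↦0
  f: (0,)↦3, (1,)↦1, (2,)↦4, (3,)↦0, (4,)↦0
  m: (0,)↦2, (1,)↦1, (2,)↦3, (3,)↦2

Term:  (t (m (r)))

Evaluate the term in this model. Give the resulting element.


  r = 1
  (m (r)) = m(1,) = 1
  (t (m (r))) = t(1,) = 1

value = 1


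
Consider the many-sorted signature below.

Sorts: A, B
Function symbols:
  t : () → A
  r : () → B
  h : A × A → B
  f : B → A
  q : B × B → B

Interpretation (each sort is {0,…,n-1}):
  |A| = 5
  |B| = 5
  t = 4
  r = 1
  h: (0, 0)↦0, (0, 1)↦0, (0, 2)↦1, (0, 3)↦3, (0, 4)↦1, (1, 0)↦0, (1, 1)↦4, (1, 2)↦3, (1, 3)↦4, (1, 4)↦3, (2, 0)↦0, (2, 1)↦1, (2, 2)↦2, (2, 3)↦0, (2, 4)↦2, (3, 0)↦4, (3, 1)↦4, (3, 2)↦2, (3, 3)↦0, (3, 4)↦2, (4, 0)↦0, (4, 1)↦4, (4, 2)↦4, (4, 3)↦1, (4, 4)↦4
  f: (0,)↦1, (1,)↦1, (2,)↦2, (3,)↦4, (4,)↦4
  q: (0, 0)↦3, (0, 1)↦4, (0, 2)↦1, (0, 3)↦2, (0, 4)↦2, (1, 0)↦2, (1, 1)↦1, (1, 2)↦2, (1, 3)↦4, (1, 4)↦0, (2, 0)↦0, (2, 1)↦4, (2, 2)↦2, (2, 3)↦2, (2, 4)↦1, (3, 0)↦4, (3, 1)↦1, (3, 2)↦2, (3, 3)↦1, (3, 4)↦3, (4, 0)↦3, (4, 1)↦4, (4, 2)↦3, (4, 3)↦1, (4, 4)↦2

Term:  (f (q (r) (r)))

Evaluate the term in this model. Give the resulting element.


  r = 1
  r = 1
  (q (r) (r)) = q(1, 1) = 1
  (f (q (r) (r))) = f(1,) = 1

value = 1


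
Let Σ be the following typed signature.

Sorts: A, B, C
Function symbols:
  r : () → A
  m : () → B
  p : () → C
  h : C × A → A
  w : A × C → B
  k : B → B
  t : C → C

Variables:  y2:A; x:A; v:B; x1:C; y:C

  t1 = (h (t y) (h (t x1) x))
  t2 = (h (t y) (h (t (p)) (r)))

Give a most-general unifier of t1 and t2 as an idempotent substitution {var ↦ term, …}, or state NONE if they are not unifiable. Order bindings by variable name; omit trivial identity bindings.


{x ↦ (r), x1 ↦ (p)}


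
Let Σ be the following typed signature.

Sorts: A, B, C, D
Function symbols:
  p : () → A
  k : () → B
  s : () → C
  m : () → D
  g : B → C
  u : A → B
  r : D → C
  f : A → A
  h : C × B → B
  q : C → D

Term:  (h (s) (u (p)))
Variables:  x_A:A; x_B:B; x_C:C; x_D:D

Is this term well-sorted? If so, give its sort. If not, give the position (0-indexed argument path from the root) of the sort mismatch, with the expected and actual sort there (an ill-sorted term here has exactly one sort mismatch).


well-sorted; sort = B

  (s) : C
    (p) : A
  (u (p)) : B
(h (s) (u (p))) : B


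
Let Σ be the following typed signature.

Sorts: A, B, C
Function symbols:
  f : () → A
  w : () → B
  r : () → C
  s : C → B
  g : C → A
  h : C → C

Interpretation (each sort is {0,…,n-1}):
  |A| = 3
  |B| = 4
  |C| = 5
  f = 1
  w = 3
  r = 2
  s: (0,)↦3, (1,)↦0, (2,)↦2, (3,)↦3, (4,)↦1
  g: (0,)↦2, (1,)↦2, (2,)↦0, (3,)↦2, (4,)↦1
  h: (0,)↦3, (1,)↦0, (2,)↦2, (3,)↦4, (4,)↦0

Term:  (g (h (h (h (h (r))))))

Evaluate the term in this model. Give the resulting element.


value = 0

  r = 2
  (h (r)) = h(2,) = 2
  (h (h (r))) = h(2,) = 2
  (h (h (h (r)))) = h(2,) = 2
  (h (h (h (h (r))))) = h(2,) = 2
  (g (h (h (h (h (r)))))) = g(2,) = 0


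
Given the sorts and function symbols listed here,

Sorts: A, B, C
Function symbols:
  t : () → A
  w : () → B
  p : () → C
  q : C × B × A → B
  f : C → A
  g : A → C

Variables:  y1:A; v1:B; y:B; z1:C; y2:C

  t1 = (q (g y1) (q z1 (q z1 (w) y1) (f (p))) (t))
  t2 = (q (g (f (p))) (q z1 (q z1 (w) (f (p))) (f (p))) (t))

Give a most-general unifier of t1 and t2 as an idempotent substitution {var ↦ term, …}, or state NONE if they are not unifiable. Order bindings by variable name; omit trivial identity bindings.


{y1 ↦ (f (p))}


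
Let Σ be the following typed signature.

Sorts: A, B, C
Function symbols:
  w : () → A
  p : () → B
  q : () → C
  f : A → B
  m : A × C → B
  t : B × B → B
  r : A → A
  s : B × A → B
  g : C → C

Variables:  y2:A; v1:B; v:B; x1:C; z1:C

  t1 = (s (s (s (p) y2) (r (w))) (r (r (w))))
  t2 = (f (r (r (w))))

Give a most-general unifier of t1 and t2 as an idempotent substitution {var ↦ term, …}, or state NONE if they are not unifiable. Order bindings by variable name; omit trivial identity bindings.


NONE (not unifiable)

head clash or occurs-check failure — not unifiable


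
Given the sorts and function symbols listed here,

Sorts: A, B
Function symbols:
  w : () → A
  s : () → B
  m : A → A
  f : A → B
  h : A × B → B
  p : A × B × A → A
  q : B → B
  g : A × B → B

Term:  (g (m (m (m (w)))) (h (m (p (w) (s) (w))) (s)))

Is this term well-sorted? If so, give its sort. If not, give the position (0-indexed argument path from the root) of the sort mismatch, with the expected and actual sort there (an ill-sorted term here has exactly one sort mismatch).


well-sorted; sort = B

        (w) : A
      (m (w)) : A
    (m (m (w))) : A
  (m (m (m (w)))) : A
        (w) : A
        (s) : B
        (w) : A
      (p (w) (s) (w)) : A
    (m (p (w) (s) (w))) : A
    (s) : B
  (h (m (p (w) (s) (w))) (s)) : B
(g (m (m (m (w)))) (h (m (p (w) (s) (w))) (s))) : B


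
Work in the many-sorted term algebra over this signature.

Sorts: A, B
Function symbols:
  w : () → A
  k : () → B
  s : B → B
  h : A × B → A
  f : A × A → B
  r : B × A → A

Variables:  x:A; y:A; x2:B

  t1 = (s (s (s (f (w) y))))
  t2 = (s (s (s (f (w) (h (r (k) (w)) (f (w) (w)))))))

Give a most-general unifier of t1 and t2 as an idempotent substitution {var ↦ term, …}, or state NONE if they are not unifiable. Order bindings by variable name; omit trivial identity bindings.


{y ↦ (h (r (k) (w)) (f (w) (w)))}


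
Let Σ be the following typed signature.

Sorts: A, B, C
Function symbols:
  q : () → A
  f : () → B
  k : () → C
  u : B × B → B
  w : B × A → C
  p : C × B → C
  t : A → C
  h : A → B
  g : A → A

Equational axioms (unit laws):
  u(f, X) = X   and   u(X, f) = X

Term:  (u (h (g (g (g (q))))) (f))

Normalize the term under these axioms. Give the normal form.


normal form = (h (g (g (g (q)))))

1. (u (h (g (g (g (q))))) (f))  →  (h (g (g (g (q)))))


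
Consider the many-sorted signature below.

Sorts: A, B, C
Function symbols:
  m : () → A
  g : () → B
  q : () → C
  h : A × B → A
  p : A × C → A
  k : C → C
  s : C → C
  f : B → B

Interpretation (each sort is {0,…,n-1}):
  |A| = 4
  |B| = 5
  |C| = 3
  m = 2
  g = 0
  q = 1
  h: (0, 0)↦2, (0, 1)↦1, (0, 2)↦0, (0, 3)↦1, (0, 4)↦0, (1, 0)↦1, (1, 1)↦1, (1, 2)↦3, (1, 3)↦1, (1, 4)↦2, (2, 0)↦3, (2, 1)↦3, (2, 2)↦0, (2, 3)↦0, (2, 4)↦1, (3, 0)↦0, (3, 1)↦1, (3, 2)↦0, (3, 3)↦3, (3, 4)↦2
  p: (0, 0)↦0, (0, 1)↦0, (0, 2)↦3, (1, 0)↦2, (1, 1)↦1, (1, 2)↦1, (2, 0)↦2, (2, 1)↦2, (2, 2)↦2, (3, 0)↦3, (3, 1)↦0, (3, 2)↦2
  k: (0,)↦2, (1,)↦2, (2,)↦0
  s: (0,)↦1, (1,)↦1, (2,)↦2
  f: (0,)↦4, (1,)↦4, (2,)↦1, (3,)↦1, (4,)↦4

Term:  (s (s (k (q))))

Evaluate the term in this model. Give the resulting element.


value = 2

  q = 1
  (k (q)) = k(1,) = 2
  (s (k (q))) = s(2,) = 2
  (s (s (k (q)))) = s(2,) = 2
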